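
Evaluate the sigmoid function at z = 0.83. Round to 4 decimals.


Compute exp(-0.8300) = 0.4360.
Sigmoid = 1 / (1 + 0.4360) = 1 / 1.4360 = 0.6964.

0.6964


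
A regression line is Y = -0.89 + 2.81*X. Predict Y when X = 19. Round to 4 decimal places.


Substitute X = 19 into the equation:
Y = -0.89 + 2.81 * 19 = -0.89 + 53.3900 = 52.5000.

52.5000


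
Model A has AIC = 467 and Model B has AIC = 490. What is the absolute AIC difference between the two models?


Compute |467 - 490| = 23.
Model A has the smaller AIC.

23


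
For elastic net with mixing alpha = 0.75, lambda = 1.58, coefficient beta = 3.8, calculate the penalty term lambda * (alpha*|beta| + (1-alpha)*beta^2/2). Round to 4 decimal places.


alpha * |beta| = 0.75 * 3.8 = 2.8500.
(1-alpha) * beta^2/2 = 0.25 * 14.4400/2 = 1.8050.
Total = 1.58 * (2.8500 + 1.8050) = 7.3549.

7.3549


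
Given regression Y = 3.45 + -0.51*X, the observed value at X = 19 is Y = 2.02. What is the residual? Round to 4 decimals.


Predicted = 3.45 + -0.51 * 19 = -6.2400.
Residual = 2.02 - -6.2400 = 8.2600.

8.2600


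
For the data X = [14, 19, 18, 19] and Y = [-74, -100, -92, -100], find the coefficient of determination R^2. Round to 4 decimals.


The fitted line is Y = -1.9412 + -5.1176*X.
SSres = 5.7647, SStot = 451.0000.
R^2 = 1 - SSres/SStot = 0.9872.

0.9872


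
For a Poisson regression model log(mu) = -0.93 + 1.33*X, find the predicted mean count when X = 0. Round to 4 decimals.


eta = -0.93 + 1.33 * 0 = -0.9300.
mu = exp(-0.9300) = 0.3946.

0.3946


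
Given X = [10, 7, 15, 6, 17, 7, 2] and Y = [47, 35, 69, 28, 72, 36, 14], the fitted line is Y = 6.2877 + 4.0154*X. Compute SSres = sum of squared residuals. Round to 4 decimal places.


Compute predicted values, then residuals = yi - yhat_i.
Residuals: [0.5583, 0.6045, 2.4813, -2.3801, -2.5495, 1.6045, -0.3185].
SSres = sum(residual^2) = 21.6747.

21.6747


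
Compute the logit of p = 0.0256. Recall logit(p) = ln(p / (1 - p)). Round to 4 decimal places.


The odds are p/(1-p) = 0.0256 / 0.9744 = 0.0263.
logit(p) = ln(0.0263) = -3.6392.

-3.6392


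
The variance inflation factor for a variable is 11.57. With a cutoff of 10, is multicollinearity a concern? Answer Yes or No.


Check: VIF = 11.57 vs threshold = 10.
Since 11.57 >= 10, the answer is Yes.

Yes


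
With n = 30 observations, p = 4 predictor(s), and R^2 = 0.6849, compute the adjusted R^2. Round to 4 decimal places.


Plug in: Adj R^2 = 1 - (1 - 0.6849) * 29/25.
= 1 - 0.3151 * 29/25
= 1 - 9.1379 / 25
= 1 - 0.3655 = 0.6345.

0.6345


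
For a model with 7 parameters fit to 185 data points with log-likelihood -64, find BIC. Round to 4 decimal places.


ln(185) = 5.220356.
k * ln(n) = 7 * 5.220356 = 36.542492.
-2L = 128.
BIC = 36.542492 + 128 = 164.542492, which rounds to 164.5425.

164.5425


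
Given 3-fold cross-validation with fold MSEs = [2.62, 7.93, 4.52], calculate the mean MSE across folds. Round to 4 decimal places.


Add all fold MSEs: 15.0700.
Divide by k = 3: 15.0700/3 = 5.0233.

5.0233


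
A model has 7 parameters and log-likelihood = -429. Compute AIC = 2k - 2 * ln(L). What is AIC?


AIC = 2*7 - 2*(-429).
= 14 + 858 = 872.

872


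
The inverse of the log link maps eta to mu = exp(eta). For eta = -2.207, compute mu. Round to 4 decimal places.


The inverse log link gives:
mu = exp(-2.207) = 0.1100.

0.1100


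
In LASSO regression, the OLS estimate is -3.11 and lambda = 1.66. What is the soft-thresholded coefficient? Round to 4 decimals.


Check: |-3.11| = 3.11 vs lambda = 1.66.
Since |beta| > lambda, coefficient = sign(beta)*(|beta| - lambda) = -1.4500.
Soft-thresholded coefficient = -1.4500.

-1.4500


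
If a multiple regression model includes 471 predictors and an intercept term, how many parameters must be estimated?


Including the intercept, the model has 471 predictor coefficients + 1 intercept.
Total = 472.

472


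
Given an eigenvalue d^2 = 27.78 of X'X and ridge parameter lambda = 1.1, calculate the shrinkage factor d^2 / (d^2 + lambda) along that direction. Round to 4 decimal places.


d^2 + lambda = 27.78 + 1.1 = 28.8800.
Shrinkage factor = 27.78/28.8800 = 0.9619.

0.9619


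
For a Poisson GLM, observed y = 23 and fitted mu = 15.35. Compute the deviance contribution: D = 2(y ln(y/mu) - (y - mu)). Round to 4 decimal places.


y/mu = 23/15.35 = 1.498371 (approx.), and ln(23/15.35) = 0.404379.
y * ln(y/mu) = 23 * 0.404379 = 9.300717.
y - mu = 7.65.
D = 2 * (9.300717 - 7.65) = 3.301434, which rounds to 3.3014.

3.3014


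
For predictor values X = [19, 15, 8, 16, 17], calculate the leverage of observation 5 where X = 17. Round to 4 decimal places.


Mean of X: xbar = 15.0000.
SXX = 70.0000.
For X = 17: h = 1/5 + (17 - 15.0000)^2/70.0000 = 0.2571.

0.2571


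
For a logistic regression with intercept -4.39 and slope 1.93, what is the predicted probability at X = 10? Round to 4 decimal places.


Linear predictor: z = -4.39 + 1.93 * 10 = 14.9100.
P = 1/(1 + exp(-14.9100)) = 1/(1 + 0.0000) = 1.0000.

1.0000


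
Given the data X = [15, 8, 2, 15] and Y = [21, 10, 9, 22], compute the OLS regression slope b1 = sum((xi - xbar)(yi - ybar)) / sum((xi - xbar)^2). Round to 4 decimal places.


First compute the means: xbar = 10.0000, ybar = 15.5000.
Then S_xx = sum((xi - xbar)^2) = 118.0000.
S_xy = sum((xi - xbar)(yi - ybar)) = 123.0000.
b1 = S_xy / S_xx = 123.0000 / 118.0000 = 1.0424.

1.0424


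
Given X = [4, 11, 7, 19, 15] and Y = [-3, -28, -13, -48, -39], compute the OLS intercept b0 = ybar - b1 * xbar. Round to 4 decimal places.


The slope is b1 = -3.0442.
Sample means are xbar = 11.2000 and ybar = -26.2000.
Intercept: b0 = -26.2000 - (-3.0442)(11.2000) = 7.8950.

7.8950


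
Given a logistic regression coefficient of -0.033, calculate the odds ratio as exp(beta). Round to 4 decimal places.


Odds ratio = exp(beta) = exp(-0.033).
= 0.9675.

0.9675


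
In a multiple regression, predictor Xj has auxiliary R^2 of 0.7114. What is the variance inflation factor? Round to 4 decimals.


Denominator: 1 - 0.7114 = 0.2886.
VIF = 1 / 0.2886 = 3.4650.

3.4650


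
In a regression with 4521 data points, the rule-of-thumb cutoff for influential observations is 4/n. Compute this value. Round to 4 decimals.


Using the rule of thumb:
Threshold = 4 / 4521 = 0.0009.

0.0009


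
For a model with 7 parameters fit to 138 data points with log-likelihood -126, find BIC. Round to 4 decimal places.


k * ln(n) = 7 * ln(138) = 7 * 4.927254 = 34.490778.
-2 * loglik = -2 * (-126) = 252.
BIC = 34.490778 + 252 = 286.490778, which rounds to 286.4908.

286.4908


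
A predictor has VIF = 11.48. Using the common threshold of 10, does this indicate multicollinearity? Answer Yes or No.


The threshold is 10.
VIF = 11.48 is >= 10.
Multicollinearity indication: Yes.

Yes


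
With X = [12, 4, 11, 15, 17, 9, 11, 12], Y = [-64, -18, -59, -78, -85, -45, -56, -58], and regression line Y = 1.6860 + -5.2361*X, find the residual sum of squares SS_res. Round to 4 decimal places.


Compute predicted values, then residuals = yi - yhat_i.
Residuals: [-2.8528, 1.2584, -3.0889, -1.1445, 2.3277, 0.4389, -0.0889, 3.1472].
SSres = sum(residual^2) = 36.0968.

36.0968


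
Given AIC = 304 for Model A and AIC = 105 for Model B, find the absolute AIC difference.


Compute |304 - 105| = 199.
Model B has the smaller AIC.

199


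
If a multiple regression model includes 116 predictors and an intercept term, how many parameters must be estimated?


Including the intercept, the model has 116 predictor coefficients + 1 intercept.
Total = 117.

117


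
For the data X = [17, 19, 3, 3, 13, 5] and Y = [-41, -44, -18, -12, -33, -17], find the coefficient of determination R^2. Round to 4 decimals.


After computing the OLS fit (b0=-8.9122, b1=-1.8588):
SSres = 20.2748, SStot = 925.5000.
R^2 = 1 - 20.2748/925.5000 = 0.9781.

0.9781


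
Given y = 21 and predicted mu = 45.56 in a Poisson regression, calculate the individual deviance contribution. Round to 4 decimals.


y/mu = 21/45.56 = 0.460931 (approx.), and ln(21/45.56) = -0.774508.
y * ln(y/mu) = 21 * -0.774508 = -16.264668.
y - mu = -24.56.
D = 2 * (-16.264668 - -24.56) = 16.590664, which rounds to 16.5907.

16.5907


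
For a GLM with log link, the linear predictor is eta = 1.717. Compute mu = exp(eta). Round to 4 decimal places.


The inverse log link gives:
mu = exp(1.717) = 5.5678.

5.5678


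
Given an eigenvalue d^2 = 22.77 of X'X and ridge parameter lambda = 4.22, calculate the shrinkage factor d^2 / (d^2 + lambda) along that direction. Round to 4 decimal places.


Compute the denominator: 22.77 + 4.22 = 26.9900.
Shrinkage factor = 22.77 / 26.9900 = 0.8436.

0.8436


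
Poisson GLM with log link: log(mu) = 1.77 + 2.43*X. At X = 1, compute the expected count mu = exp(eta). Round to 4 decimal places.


Compute eta = 1.77 + 2.43 * 1 = 4.2000.
Apply inverse link: mu = e^4.2000 = 66.6863.

66.6863


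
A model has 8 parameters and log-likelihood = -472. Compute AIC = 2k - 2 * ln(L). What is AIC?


AIC = 2*8 - 2*(-472).
= 16 + 944 = 960.

960


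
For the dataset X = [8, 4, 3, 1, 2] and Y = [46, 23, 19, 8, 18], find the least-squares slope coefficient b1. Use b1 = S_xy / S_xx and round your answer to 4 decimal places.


First compute the means: xbar = 3.6000, ybar = 22.8000.
Then S_xx = sum((xi - xbar)^2) = 29.2000.
S_xy = sum((xi - xbar)(yi - ybar)) = 150.6000.
b1 = S_xy / S_xx = 150.6000 / 29.2000 = 5.1575.

5.1575


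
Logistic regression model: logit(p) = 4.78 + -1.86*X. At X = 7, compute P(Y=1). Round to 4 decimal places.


Compute z = 4.78 + (-1.86)(7) = -8.2400.
exp(-z) = 3789.5403.
P = 1/(1 + 3789.5403) = 0.0003.

0.0003


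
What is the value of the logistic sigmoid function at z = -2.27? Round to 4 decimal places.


First, exp(2.2700) = 9.6794.
Then sigma(z) = 1/(1 + 9.6794) = 0.0936.

0.0936


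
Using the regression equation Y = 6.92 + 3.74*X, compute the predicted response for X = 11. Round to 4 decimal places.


Plug X = 11 into Y = 6.92 + 3.74*X:
Y = 6.92 + 41.1400 = 48.0600.

48.0600


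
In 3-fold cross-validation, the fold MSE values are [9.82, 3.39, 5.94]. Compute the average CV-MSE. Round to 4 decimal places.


Total MSE across folds = 19.1500.
CV-MSE = 19.1500/3 = 6.3833.

6.3833


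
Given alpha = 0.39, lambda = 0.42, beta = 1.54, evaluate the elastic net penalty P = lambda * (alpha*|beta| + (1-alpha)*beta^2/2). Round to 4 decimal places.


L1 component = 0.39 * |1.54| = 0.6006.
L2 component = 0.61 * 1.54^2 / 2 = 0.7233.
Penalty = 0.42 * (0.6006 + 0.7233) = 0.42 * 1.3239 = 0.5561.

0.5561


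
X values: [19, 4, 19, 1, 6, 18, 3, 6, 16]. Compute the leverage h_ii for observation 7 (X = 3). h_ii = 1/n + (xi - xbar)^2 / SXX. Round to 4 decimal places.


Mean of X: xbar = 10.2222.
SXX = 459.5556.
For X = 3: h = 1/9 + (3 - 10.2222)^2/459.5556 = 0.2246.

0.2246


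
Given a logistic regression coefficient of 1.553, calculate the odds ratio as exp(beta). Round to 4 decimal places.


exp(1.553) = 4.7256.
So the odds ratio is 4.7256.

4.7256


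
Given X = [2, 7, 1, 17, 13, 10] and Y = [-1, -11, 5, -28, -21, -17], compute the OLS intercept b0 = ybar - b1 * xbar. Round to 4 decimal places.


Compute b1 = -1.9693 from the OLS formula.
With xbar = 8.3333 and ybar = -12.1667, the intercept is:
b0 = -12.1667 - -1.9693 * 8.3333 = 4.2440.

4.2440


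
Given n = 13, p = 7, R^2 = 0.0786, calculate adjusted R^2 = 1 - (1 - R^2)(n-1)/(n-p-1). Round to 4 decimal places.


Plug in: Adj R^2 = 1 - (1 - 0.0786) * 12/5.
= 1 - 0.9214 * 12/5
= 1 - 11.0568 / 5
= 1 - 2.2114 = -1.2114.

-1.2114


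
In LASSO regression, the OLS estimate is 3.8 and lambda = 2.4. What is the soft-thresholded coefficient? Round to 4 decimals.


Absolute value: |3.8| = 3.8.
Compare to lambda = 2.4.
Since |beta| > lambda, coefficient = sign(beta)*(|beta| - lambda) = 1.4000.

1.4000


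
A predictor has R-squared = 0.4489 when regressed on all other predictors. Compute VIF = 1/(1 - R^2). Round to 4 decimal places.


VIF = 1 / (1 - 0.4489).
= 1 / 0.5511 = 1.8146.

1.8146


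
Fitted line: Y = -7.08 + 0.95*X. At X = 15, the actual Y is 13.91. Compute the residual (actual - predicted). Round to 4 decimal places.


Compute yhat = -7.08 + (0.95)(15) = 7.1700.
Residual = actual - predicted = 13.91 - 7.1700 = 6.7400.

6.7400


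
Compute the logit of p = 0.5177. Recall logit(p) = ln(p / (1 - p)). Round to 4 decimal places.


1 - p = 0.4823.
p/(1-p) = 1.0734.
logit = ln(1.0734) = 0.0708.

0.0708


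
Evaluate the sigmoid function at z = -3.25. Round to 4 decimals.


First, exp(3.2500) = 25.7903.
Then sigma(z) = 1/(1 + 25.7903) = 0.0373.

0.0373


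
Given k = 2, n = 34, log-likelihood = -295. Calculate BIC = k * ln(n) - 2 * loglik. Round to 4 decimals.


ln(34) = 3.526361.
k * ln(n) = 2 * 3.526361 = 7.052722.
-2L = 590.
BIC = 7.052722 + 590 = 597.052722, which rounds to 597.0527.

597.0527


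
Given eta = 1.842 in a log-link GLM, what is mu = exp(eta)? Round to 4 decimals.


Apply the inverse link:
mu = e^1.842 = 6.3091.

6.3091


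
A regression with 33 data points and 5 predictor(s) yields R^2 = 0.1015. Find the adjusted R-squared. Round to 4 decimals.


Plug in: Adj R^2 = 1 - (1 - 0.1015) * 32/27.
= 1 - 0.8985 * 32/27
= 1 - 28.7520 / 27
= 1 - 1.0649 = -0.0649.

-0.0649


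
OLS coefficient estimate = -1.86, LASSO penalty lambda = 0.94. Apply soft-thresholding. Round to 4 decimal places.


|beta_OLS| = 1.86.
lambda = 0.94.
Since |beta| > lambda, coefficient = sign(beta)*(|beta| - lambda) = -0.9200.
Result = -0.9200.

-0.9200


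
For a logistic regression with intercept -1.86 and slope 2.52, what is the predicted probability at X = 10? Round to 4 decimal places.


z = -1.86 + 2.52 * 10 = 23.3400.
Sigmoid: P = 1 / (1 + exp(-23.3400)) = 1.0000.

1.0000


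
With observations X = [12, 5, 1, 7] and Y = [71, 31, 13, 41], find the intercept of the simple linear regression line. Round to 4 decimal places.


Compute b1 = 5.2908 from the OLS formula.
With xbar = 6.2500 and ybar = 39.0000, the intercept is:
b0 = 39.0000 - 5.2908 * 6.2500 = 5.9323.

5.9323


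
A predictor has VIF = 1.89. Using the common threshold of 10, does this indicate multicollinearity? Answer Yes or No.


Compare VIF = 1.89 to the threshold of 10.
1.89 < 10, so the answer is No.

No


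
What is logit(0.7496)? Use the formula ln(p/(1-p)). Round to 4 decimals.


Compute the odds: 0.7496/0.2504 = 2.9936.
Take the natural log: ln(2.9936) = 1.0965.

1.0965


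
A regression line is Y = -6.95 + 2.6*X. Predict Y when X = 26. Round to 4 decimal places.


Predicted value:
Y = -6.95 + (2.6)(26) = -6.95 + 67.6000 = 60.6500.

60.6500


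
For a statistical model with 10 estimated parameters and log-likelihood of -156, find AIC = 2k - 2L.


AIC = 2k - 2*loglik = 2(10) - 2(-156).
= 20 + 312 = 332.

332


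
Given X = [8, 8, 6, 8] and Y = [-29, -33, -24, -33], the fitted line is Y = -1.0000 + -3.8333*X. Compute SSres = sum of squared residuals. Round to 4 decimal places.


Predicted values from Y = -1.0000 + -3.8333*X.
Residuals: [2.6664, -1.3336, -0.0002, -1.3336].
SSres = 10.6667.

10.6667


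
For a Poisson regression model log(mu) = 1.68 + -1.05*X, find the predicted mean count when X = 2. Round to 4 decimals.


Linear predictor: eta = 1.68 + (-1.05)(2) = -0.4200.
Expected count: mu = exp(-0.4200) = 0.6570.

0.6570


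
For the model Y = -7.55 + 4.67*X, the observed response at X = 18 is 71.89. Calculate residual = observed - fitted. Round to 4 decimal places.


Compute yhat = -7.55 + (4.67)(18) = 76.5100.
Residual = actual - predicted = 71.89 - 76.5100 = -4.6200.

-4.6200


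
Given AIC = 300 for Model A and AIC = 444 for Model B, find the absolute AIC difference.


Absolute difference = |300 - 444| = 144.
The model with lower AIC (A) is preferred.

144


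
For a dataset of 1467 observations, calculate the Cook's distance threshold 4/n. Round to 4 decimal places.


The threshold is 4/n.
4/1467 = 0.0027.

0.0027


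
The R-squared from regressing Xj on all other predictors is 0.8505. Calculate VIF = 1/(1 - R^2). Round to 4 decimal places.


Using VIF = 1/(1 - R^2_j):
1 - 0.8505 = 0.1495.
VIF = 6.6890.

6.6890


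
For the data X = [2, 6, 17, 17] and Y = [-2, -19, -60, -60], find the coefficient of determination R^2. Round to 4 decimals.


After computing the OLS fit (b0=4.9407, b1=-3.8277):
SSres = 1.4944, SStot = 2594.7500.
R^2 = 1 - 1.4944/2594.7500 = 0.9994.

0.9994


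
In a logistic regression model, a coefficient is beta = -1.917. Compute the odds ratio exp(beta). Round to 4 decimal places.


Odds ratio = exp(beta) = exp(-1.917).
= 0.1470.

0.1470


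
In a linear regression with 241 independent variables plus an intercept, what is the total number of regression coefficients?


Total coefficients = number of predictors + 1 (for the intercept).
= 241 + 1 = 242.

242


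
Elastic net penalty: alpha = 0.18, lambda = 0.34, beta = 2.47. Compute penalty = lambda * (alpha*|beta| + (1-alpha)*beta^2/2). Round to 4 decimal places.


alpha * |beta| = 0.18 * 2.47 = 0.4446.
(1-alpha) * beta^2/2 = 0.82 * 6.1009/2 = 2.5014.
Total = 0.34 * (0.4446 + 2.5014) = 1.0016.

1.0016


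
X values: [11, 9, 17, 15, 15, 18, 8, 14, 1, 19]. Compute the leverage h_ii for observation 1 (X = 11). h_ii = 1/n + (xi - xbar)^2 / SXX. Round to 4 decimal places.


Mean of X: xbar = 12.7000.
SXX = 274.1000.
For X = 11: h = 1/10 + (11 - 12.7000)^2/274.1000 = 0.1105.

0.1105


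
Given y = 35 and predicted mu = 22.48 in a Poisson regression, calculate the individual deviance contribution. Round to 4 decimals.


Compute y*ln(y/mu) = 35*ln(35/22.48) = 35*0.442722 = 15.495270.
y - mu = 12.52.
D = 2*(15.495270 - (12.52)) = 5.950540, which rounds to 5.9505.

5.9505


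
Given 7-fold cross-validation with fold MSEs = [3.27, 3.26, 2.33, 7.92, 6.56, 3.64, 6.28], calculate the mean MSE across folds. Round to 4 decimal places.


Total MSE across folds = 33.2600.
CV-MSE = 33.2600/7 = 4.7514.

4.7514


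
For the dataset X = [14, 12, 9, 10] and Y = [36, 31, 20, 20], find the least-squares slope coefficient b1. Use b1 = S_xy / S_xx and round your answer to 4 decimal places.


Calculate xbar = 11.2500, ybar = 26.7500.
S_xx = 14.7500, S_xy = 52.2500.
Using b1 = S_xy / S_xx = 52.2500 / 14.7500, we get b1 = 3.5424.

3.5424


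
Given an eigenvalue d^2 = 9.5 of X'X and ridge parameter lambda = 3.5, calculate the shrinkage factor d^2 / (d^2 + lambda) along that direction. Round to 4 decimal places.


Compute the denominator: 9.5 + 3.5 = 13.0000.
Shrinkage factor = 9.5 / 13.0000 = 0.7308.

0.7308


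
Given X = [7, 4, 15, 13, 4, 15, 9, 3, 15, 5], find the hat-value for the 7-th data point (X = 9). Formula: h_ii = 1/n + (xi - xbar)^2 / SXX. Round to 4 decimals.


Mean of X: xbar = 9.0000.
SXX = 230.0000.
For X = 9: h = 1/10 + (9 - 9.0000)^2/230.0000 = 0.1000.

0.1000


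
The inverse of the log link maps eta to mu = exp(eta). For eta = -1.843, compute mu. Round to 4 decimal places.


The inverse log link gives:
mu = exp(-1.843) = 0.1583.

0.1583


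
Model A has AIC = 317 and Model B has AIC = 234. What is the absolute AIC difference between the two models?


Absolute difference = |317 - 234| = 83.
The model with lower AIC (B) is preferred.

83


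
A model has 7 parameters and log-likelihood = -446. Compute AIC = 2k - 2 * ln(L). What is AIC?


AIC = 2k - 2*loglik = 2(7) - 2(-446).
= 14 + 892 = 906.

906


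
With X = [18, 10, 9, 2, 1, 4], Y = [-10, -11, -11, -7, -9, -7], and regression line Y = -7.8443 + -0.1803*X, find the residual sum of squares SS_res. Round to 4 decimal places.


Predicted values from Y = -7.8443 + -0.1803*X.
Residuals: [1.0897, -1.3527, -1.5330, 1.2049, -0.9754, 1.5655].
SSres = 10.2213.

10.2213


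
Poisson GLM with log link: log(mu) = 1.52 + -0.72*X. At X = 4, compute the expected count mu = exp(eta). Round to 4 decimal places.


Compute eta = 1.52 + -0.72 * 4 = -1.3600.
Apply inverse link: mu = e^-1.3600 = 0.2567.

0.2567


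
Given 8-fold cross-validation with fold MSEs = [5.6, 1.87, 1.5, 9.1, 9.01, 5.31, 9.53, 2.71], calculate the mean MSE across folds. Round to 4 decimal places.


Total MSE across folds = 44.6300.
CV-MSE = 44.6300/8 = 5.5788.

5.5788


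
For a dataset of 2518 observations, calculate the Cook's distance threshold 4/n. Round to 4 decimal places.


Cook's distance cutoff = 4/n = 4/2518.
= 0.0016.

0.0016


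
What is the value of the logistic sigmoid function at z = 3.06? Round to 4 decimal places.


First, exp(-3.0600) = 0.0469.
Then sigma(z) = 1/(1 + 0.0469) = 0.9552.

0.9552


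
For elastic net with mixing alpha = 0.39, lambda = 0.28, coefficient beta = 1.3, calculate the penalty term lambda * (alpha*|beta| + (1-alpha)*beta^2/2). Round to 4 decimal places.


alpha * |beta| = 0.39 * 1.3 = 0.5070.
(1-alpha) * beta^2/2 = 0.61 * 1.6900/2 = 0.5155.
Total = 0.28 * (0.5070 + 0.5155) = 0.2863.

0.2863


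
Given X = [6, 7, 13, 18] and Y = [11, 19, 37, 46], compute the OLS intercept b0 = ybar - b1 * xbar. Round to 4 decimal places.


Compute b1 = 2.8191 from the OLS formula.
With xbar = 11.0000 and ybar = 28.2500, the intercept is:
b0 = 28.2500 - 2.8191 * 11.0000 = -2.7606.

-2.7606


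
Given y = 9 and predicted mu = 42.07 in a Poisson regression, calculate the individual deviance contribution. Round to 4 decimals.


First: ln(9/42.07) = -1.542110.
Then: 9 * -1.542110 = -13.878990.
y - mu = 9 - 42.07 = -33.07.
D = 2(-13.878990 - -33.07) = 38.382020, which rounds to 38.3820.

38.3820


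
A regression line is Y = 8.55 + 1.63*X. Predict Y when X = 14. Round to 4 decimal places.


Plug X = 14 into Y = 8.55 + 1.63*X:
Y = 8.55 + 22.8200 = 31.3700.

31.3700


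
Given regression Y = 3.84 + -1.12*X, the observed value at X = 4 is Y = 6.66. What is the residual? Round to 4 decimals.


Compute yhat = 3.84 + (-1.12)(4) = -0.6400.
Residual = actual - predicted = 6.66 - -0.6400 = 7.3000.

7.3000


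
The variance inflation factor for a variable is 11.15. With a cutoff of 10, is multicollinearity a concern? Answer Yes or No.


Check: VIF = 11.15 vs threshold = 10.
Since 11.15 >= 10, the answer is Yes.

Yes


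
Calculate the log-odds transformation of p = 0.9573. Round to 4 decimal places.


The odds are p/(1-p) = 0.9573 / 0.0427 = 22.4192.
logit(p) = ln(22.4192) = 3.1099.

3.1099


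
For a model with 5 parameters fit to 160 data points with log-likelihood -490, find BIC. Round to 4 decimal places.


Compute k*ln(n) = 5*ln(160) = 5*5.075174 = 25.375870.
Then -2*loglik = 980.
BIC = 25.375870 + 980 = 1005.375870, which rounds to 1005.3759.

1005.3759


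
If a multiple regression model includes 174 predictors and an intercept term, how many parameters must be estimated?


Total coefficients = number of predictors + 1 (for the intercept).
= 174 + 1 = 175.

175


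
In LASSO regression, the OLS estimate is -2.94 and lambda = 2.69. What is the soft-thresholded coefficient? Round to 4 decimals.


Absolute value: |-2.94| = 2.94.
Compare to lambda = 2.69.
Since |beta| > lambda, coefficient = sign(beta)*(|beta| - lambda) = -0.2500.

-0.2500


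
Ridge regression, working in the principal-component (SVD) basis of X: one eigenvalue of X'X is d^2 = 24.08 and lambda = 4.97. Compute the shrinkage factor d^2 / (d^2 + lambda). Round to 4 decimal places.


Denominator = d^2 + lambda = 24.08 + 4.97 = 29.0500.
Shrinkage = 24.08 / 29.0500 = 0.8289.

0.8289


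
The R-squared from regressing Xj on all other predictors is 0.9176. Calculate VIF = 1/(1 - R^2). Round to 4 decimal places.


Using VIF = 1/(1 - R^2_j):
1 - 0.9176 = 0.0824.
VIF = 12.1359.

12.1359


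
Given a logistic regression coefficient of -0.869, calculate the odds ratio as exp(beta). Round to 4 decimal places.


The odds ratio is computed as:
OR = e^(-0.869) = 0.4194.

0.4194


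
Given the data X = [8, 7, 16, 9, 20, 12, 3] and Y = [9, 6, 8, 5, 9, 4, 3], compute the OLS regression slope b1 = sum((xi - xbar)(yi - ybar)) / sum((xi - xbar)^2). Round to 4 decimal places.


First compute the means: xbar = 10.7143, ybar = 6.2857.
Then S_xx = sum((xi - xbar)^2) = 199.4286.
S_xy = sum((xi - xbar)(yi - ybar)) = 52.5714.
b1 = S_xy / S_xx = 52.5714 / 199.4286 = 0.2636.

0.2636


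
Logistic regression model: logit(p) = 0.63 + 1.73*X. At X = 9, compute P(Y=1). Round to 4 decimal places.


z = 0.63 + 1.73 * 9 = 16.2000.
Sigmoid: P = 1 / (1 + exp(-16.2000)) = 1.0000.

1.0000


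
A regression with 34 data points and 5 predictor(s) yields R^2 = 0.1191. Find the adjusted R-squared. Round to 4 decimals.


Using the formula:
(1 - 0.1191) = 0.8809.
Multiply by 33/28: 0.8809 * 33 = 29.0697, then 29.0697 / 28 = 1.0382.
Adj R^2 = 1 - 1.0382 = -0.0382.

-0.0382


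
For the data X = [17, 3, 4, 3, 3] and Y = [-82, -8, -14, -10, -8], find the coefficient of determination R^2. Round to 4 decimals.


Fit the OLS line: b0 = 7.0211, b1 = -5.2368.
SSres = 2.6737.
SStot = 4171.2000.
R^2 = 1 - 2.6737/4171.2000 = 0.9994.

0.9994


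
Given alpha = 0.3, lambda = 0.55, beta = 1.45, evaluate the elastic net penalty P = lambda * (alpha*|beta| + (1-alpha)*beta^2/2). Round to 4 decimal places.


Compute:
L1 = 0.3 * 1.45 = 0.4350.
L2 = 0.7 * 1.45^2 / 2 = 0.7359.
Penalty = 0.55 * (0.4350 + 0.7359) = 0.6440.

0.6440


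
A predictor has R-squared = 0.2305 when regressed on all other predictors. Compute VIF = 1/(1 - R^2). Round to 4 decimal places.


VIF = 1 / (1 - 0.2305).
= 1 / 0.7695 = 1.2995.

1.2995


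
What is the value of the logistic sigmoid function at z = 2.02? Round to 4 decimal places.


Compute exp(-2.0200) = 0.1327.
Sigmoid = 1 / (1 + 0.1327) = 1 / 1.1327 = 0.8829.

0.8829


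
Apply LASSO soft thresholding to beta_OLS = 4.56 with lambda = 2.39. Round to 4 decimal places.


Absolute value: |4.56| = 4.56.
Compare to lambda = 2.39.
Since |beta| > lambda, coefficient = sign(beta)*(|beta| - lambda) = 2.1700.

2.1700


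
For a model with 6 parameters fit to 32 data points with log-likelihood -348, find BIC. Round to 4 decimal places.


ln(32) = 3.465736.
k * ln(n) = 6 * 3.465736 = 20.794416.
-2L = 696.
BIC = 20.794416 + 696 = 716.794416, which rounds to 716.7944.

716.7944


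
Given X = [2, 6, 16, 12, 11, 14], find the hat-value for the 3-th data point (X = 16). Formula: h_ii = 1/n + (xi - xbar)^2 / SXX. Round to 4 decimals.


Mean of X: xbar = 10.1667.
SXX = 136.8333.
For X = 16: h = 1/6 + (16 - 10.1667)^2/136.8333 = 0.4153.

0.4153


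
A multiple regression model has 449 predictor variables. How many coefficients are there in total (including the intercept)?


Total coefficients = number of predictors + 1 (for the intercept).
= 449 + 1 = 450.

450


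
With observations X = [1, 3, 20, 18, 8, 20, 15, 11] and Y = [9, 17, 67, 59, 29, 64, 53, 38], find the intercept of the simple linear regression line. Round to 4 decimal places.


First find the slope: b1 = 2.9464.
Means: xbar = 12.0000, ybar = 42.0000.
b0 = ybar - b1 * xbar = 42.0000 - 2.9464 * 12.0000 = 6.6429.

6.6429


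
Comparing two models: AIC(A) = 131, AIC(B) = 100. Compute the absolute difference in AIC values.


Absolute difference = |131 - 100| = 31.
The model with lower AIC (B) is preferred.

31


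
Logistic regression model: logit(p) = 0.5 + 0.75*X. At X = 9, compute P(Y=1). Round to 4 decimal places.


Linear predictor: z = 0.5 + 0.75 * 9 = 7.2500.
P = 1/(1 + exp(-7.2500)) = 1/(1 + 0.0007) = 0.9993.

0.9993


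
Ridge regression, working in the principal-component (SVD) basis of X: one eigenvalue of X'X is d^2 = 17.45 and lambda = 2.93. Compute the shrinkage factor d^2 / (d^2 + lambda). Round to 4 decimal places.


Denominator = d^2 + lambda = 17.45 + 2.93 = 20.3800.
Shrinkage = 17.45 / 20.3800 = 0.8562.

0.8562


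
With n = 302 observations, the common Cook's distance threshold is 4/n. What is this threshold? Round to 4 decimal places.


Cook's distance cutoff = 4/n = 4/302.
= 0.0132.

0.0132


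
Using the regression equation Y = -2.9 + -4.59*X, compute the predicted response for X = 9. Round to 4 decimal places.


Substitute X = 9 into the equation:
Y = -2.9 + -4.59 * 9 = -2.9 + -41.3100 = -44.2100.

-44.2100


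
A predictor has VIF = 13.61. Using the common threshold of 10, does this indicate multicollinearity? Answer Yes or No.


Check: VIF = 13.61 vs threshold = 10.
Since 13.61 >= 10, the answer is Yes.

Yes


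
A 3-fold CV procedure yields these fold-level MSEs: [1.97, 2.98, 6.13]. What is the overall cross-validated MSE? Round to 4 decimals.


Add all fold MSEs: 11.0800.
Divide by k = 3: 11.0800/3 = 3.6933.

3.6933


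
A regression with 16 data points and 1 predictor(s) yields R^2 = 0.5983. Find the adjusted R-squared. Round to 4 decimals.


Plug in: Adj R^2 = 1 - (1 - 0.5983) * 15/14.
= 1 - 0.4017 * 15/14
= 1 - 6.0255 / 14
= 1 - 0.4304 = 0.5696.

0.5696


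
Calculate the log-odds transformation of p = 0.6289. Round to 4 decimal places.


1 - p = 0.3711.
p/(1-p) = 1.6947.
logit = ln(1.6947) = 0.5275.

0.5275


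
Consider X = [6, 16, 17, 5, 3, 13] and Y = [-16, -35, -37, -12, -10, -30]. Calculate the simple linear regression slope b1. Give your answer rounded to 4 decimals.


Calculate xbar = 10.0000, ybar = -23.3333.
S_xx = 184.0000, S_xy = -365.0000.
Using b1 = S_xy / S_xx = -365.0000 / 184.0000, we get b1 = -1.9837.

-1.9837


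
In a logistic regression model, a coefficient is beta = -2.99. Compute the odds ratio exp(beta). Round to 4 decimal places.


exp(-2.99) = 0.0503.
So the odds ratio is 0.0503.

0.0503


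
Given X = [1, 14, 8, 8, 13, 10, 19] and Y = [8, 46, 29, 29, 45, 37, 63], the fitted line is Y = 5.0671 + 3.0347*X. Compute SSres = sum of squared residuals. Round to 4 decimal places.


Predicted values from Y = 5.0671 + 3.0347*X.
Residuals: [-0.1018, -1.5529, -0.3447, -0.3447, 0.4818, 1.5859, 0.2736].
SSres = 5.4816.

5.4816


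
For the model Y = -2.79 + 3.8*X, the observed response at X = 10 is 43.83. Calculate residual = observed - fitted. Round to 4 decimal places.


Compute yhat = -2.79 + (3.8)(10) = 35.2100.
Residual = actual - predicted = 43.83 - 35.2100 = 8.6200.

8.6200


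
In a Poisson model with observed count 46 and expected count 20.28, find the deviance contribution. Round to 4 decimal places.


Compute y*ln(y/mu) = 46*ln(46/20.28) = 46*0.819006 = 37.674276.
y - mu = 25.72.
D = 2*(37.674276 - (25.72)) = 23.908552, which rounds to 23.9086.

23.9086


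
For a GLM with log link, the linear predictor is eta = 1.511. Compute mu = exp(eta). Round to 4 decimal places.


Apply the inverse link:
mu = e^1.511 = 4.5313.

4.5313


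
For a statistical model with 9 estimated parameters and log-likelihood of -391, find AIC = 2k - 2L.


AIC = 2k - 2*loglik = 2(9) - 2(-391).
= 18 + 782 = 800.

800


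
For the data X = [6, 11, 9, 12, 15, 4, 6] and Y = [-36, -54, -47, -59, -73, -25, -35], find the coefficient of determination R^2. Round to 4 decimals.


After computing the OLS fit (b0=-9.3370, b1=-4.1848):
SSres = 6.8587, SStot = 1618.0000.
R^2 = 1 - 6.8587/1618.0000 = 0.9958.

0.9958


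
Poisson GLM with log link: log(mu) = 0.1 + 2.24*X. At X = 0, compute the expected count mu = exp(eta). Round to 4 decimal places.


Compute eta = 0.1 + 2.24 * 0 = 0.1000.
Apply inverse link: mu = e^0.1000 = 1.1052.

1.1052


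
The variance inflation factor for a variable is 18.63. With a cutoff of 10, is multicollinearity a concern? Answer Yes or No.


Check: VIF = 18.63 vs threshold = 10.
Since 18.63 >= 10, the answer is Yes.

Yes


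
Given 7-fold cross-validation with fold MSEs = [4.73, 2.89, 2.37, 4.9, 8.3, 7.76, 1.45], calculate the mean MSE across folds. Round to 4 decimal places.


Total MSE across folds = 32.4000.
CV-MSE = 32.4000/7 = 4.6286.

4.6286


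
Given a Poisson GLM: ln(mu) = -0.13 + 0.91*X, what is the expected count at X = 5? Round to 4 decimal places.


eta = -0.13 + 0.91 * 5 = 4.4200.
mu = exp(4.4200) = 83.0963.

83.0963


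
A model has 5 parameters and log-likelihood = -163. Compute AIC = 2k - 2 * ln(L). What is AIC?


AIC = 2*5 - 2*(-163).
= 10 + 326 = 336.

336


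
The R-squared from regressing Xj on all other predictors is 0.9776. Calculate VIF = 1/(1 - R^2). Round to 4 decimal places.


Denominator: 1 - 0.9776 = 0.0224.
VIF = 1 / 0.0224 = 44.6429.

44.6429


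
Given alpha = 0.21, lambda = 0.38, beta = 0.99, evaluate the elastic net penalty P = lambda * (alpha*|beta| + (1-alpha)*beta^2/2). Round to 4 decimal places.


Compute:
L1 = 0.21 * 0.99 = 0.2079.
L2 = 0.79 * 0.99^2 / 2 = 0.3871.
Penalty = 0.38 * (0.2079 + 0.3871) = 0.2261.

0.2261


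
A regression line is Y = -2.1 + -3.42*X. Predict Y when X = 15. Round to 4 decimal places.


Predicted value:
Y = -2.1 + (-3.42)(15) = -2.1 + -51.3000 = -53.4000.

-53.4000


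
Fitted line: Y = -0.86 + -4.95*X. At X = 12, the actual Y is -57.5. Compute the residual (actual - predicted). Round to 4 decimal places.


Predicted = -0.86 + -4.95 * 12 = -60.2600.
Residual = -57.5 - -60.2600 = 2.7600.

2.7600


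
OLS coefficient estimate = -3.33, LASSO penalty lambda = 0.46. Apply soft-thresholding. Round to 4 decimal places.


|beta_OLS| = 3.33.
lambda = 0.46.
Since |beta| > lambda, coefficient = sign(beta)*(|beta| - lambda) = -2.8700.
Result = -2.8700.

-2.8700


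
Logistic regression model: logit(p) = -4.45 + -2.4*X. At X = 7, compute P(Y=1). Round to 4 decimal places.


z = -4.45 + -2.4 * 7 = -21.2500.
Sigmoid: P = 1 / (1 + exp(21.2500)) = 0.0000.

0.0000


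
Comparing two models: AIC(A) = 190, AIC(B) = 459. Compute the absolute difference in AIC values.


|AIC_A - AIC_B| = |190 - 459| = 269.
Model A is preferred (lower AIC).

269


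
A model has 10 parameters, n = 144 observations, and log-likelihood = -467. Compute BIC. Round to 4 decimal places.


Compute k*ln(n) = 10*ln(144) = 10*4.969813 = 49.698130.
Then -2*loglik = 934.
BIC = 49.698130 + 934 = 983.698130, which rounds to 983.6981.

983.6981


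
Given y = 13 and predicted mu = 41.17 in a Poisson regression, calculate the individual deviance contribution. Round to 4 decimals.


Compute y*ln(y/mu) = 13*ln(13/41.17) = 13*-1.152760 = -14.985880.
y - mu = -28.17.
D = 2*(-14.985880 - (-28.17)) = 26.368240, which rounds to 26.3682.

26.3682


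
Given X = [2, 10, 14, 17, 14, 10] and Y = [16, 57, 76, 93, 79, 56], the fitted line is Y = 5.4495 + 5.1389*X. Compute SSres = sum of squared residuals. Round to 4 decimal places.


Compute predicted values, then residuals = yi - yhat_i.
Residuals: [0.2727, 0.1615, -1.3941, 0.1892, 1.6059, -0.8385].
SSres = sum(residual^2) = 5.3618.

5.3618


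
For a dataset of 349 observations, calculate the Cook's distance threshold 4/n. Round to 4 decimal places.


Using the rule of thumb:
Threshold = 4 / 349 = 0.0115.

0.0115


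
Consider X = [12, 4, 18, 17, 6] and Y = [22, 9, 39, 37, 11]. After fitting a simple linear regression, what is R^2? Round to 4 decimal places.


After computing the OLS fit (b0=-1.5917, b1=2.2098):
SSres = 13.7927, SStot = 791.2000.
R^2 = 1 - 13.7927/791.2000 = 0.9826.

0.9826


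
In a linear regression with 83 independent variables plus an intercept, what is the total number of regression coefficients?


Including the intercept, the model has 83 predictor coefficients + 1 intercept.
Total = 84.

84


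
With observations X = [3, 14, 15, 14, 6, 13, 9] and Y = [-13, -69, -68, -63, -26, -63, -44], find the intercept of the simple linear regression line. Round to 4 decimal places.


The slope is b1 = -4.7819.
Sample means are xbar = 10.5714 and ybar = -49.4286.
Intercept: b0 = -49.4286 - (-4.7819)(10.5714) = 1.1233.

1.1233


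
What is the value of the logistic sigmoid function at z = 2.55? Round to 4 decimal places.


First, exp(-2.5500) = 0.0781.
Then sigma(z) = 1/(1 + 0.0781) = 0.9276.

0.9276


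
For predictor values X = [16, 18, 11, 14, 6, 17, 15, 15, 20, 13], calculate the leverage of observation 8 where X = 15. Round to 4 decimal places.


Compute xbar = 14.5000 with n = 10 observations.
SXX = 138.5000.
Leverage = 1/10 + (15 - 14.5000)^2/138.5000 = 0.1018.

0.1018


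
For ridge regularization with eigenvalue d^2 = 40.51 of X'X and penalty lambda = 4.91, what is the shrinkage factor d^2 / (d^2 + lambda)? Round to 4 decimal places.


Denominator = d^2 + lambda = 40.51 + 4.91 = 45.4200.
Shrinkage = 40.51 / 45.4200 = 0.8919.

0.8919


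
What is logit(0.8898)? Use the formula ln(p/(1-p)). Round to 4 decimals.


Compute the odds: 0.8898/0.1102 = 8.0744.
Take the natural log: ln(8.0744) = 2.0887.

2.0887


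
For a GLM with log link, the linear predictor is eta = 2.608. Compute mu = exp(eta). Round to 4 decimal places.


mu = exp(eta) = exp(2.608).
= 13.5719.

13.5719


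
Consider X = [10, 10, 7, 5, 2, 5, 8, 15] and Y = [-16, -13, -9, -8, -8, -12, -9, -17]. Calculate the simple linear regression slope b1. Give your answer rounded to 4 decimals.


Calculate xbar = 7.7500, ybar = -11.5000.
S_xx = 111.5000, S_xy = -83.0000.
Using b1 = S_xy / S_xx = -83.0000 / 111.5000, we get b1 = -0.7444.

-0.7444


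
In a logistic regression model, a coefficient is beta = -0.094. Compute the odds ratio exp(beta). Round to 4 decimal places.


Odds ratio = exp(beta) = exp(-0.094).
= 0.9103.

0.9103


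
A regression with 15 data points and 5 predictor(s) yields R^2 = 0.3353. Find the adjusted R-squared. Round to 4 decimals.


Using the formula:
(1 - 0.3353) = 0.6647.
Multiply by 14/9: 0.6647 * 14 = 9.3058, then 9.3058 / 9 = 1.0340.
Adj R^2 = 1 - 1.0340 = -0.0340.

-0.0340


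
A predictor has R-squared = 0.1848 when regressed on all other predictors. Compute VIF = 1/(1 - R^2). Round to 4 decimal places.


Denominator: 1 - 0.1848 = 0.8152.
VIF = 1 / 0.8152 = 1.2267.

1.2267


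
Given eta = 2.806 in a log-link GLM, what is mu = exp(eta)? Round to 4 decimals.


mu = exp(eta) = exp(2.806).
= 16.5436.

16.5436


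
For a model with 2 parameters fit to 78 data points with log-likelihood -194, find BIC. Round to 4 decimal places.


ln(78) = 4.356709.
k * ln(n) = 2 * 4.356709 = 8.713418.
-2L = 388.
BIC = 8.713418 + 388 = 396.713418, which rounds to 396.7134.

396.7134


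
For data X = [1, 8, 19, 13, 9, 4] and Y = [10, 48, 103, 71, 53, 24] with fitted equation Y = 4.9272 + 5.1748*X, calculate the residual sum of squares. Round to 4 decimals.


Compute predicted values, then residuals = yi - yhat_i.
Residuals: [-0.1020, 1.6744, -0.2484, -1.1996, 1.4996, -1.6264].
SSres = sum(residual^2) = 9.2087.

9.2087


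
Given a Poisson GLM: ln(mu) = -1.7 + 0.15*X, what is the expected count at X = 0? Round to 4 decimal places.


Compute eta = -1.7 + 0.15 * 0 = -1.7000.
Apply inverse link: mu = e^-1.7000 = 0.1827.

0.1827


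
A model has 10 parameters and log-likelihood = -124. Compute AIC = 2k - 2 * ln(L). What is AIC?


AIC = 2k - 2*loglik = 2(10) - 2(-124).
= 20 + 248 = 268.

268


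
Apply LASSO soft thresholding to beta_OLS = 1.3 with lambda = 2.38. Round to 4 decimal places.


Check: |1.3| = 1.3 vs lambda = 2.38.
Since |beta| <= lambda, the coefficient is set to 0.
Soft-thresholded coefficient = 0.0000.

0.0000


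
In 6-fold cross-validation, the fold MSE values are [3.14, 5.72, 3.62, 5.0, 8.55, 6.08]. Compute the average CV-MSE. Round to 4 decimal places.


Sum of fold MSEs = 32.1100.
Average = 32.1100 / 6 = 5.3517.

5.3517


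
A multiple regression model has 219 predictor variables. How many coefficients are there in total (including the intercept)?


Including the intercept, the model has 219 predictor coefficients + 1 intercept.
Total = 220.

220
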